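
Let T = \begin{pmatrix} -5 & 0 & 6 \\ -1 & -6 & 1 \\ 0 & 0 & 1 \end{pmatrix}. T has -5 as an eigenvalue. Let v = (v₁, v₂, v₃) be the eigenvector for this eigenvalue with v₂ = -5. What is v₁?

5

T + 5I = [[0, 0, 6], [-1, -1, 1], [0, 0, 6]].
Solving (T + 5I)v = 0 gives the eigenspace spanned by (5, -5, 0).
With v₂ = -5, v = (5, -5, 0), so v₁ = 5.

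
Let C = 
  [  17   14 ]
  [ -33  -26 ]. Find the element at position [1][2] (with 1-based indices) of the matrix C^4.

-5166

Characteristic polynomial: t^2 + 9t + 20 = (t + 4)(t + 5), so the eigenvalues are -5, -4.
t=-5: eigenvector (7, -11).
t=-4: eigenvector (2, -3).
P = [[7, 2], [-11, -3]], D = diag(-5, -4), P⁻¹ = [[-3, -2], [11, 7]].
C⁴ = P·diag(625, 256)·P⁻¹ = [[-7493, -5166], [12177, 8374]].
The requested entry is -5166.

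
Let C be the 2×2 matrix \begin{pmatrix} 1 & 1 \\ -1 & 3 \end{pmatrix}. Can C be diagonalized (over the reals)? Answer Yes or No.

Characteristic polynomial: p(μ) = μ^2 - 4μ + 4 = (μ - 2)^2.
μ = 2 has algebraic multiplicity 2; rank(C − 2I) = 1, so geometric multiplicity = 1.
Geometric multiplicity < algebraic multiplicity, so C is not diagonalizable.

No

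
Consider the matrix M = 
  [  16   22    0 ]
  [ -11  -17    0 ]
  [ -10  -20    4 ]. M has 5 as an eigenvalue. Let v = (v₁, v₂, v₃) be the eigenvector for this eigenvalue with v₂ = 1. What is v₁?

M − 5I = [[11, 22, 0], [-11, -22, 0], [-10, -20, -1]].
Solving (M − 5I)v = 0 gives the eigenspace spanned by (-2, 1, 0).
With v₂ = 1, v = (-2, 1, 0), so v₁ = -2.

-2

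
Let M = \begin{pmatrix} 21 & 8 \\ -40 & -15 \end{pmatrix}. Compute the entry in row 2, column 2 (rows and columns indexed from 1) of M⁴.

Characteristic polynomial: t^2 - 6t + 5 = (t - 5)(t - 1), so the eigenvalues are 1, 5.
t=1: eigenvector (-2, 5).
t=5: eigenvector (1, -2).
P = [[-2, 1], [5, -2]], D = diag(1, 5), P⁻¹ = [[2, 1], [5, 2]].
M⁴ = P·diag(1, 625)·P⁻¹ = [[3121, 1248], [-6240, -2495]].
The requested entry is -2495.

-2495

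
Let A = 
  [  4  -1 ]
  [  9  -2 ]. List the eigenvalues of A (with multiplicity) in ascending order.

Characteristic polynomial: p(r) = r^2 - 2r + 1 = (r - 1)^2.
Roots (with multiplicity): 1, 1.

1, 1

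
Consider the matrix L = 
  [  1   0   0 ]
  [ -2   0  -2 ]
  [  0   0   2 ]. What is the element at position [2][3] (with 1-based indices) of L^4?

-16

Characteristic polynomial: r^3 - 3r^2 + 2r = r(r - 2)(r - 1), so the eigenvalues are 0, 1, 2.
r=1: eigenvector (1, -2, 0).
r=0: eigenvector (0, 1, 0).
r=2: eigenvector (0, -1, 1).
P = [[1, 0, 0], [-2, 1, -1], [0, 0, 1]], D = diag(1, 0, 2), P⁻¹ = [[1, 0, 0], [2, 1, 1], [0, 0, 1]].
L⁴ = P·diag(1, 0, 16)·P⁻¹ = [[1, 0, 0], [-2, 0, -16], [0, 0, 16]].
The requested entry is -16.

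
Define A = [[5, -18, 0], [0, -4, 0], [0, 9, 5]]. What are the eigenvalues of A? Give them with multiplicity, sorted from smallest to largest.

-4, 5, 5

Characteristic polynomial: p(s) = s^3 - 6s^2 - 15s + 100 = (s - 5)^2(s + 4).
Roots (with multiplicity): -4, 5, 5.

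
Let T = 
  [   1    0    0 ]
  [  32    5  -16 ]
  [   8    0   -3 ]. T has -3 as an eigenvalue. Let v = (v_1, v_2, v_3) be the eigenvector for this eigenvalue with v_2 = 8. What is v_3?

T + 3I = [[4, 0, 0], [32, 8, -16], [8, 0, 0]].
Solving (T + 3I)v = 0 gives the eigenspace spanned by (0, 8, 4).
With v_2 = 8, v = (0, 8, 4), so v_3 = 4.

4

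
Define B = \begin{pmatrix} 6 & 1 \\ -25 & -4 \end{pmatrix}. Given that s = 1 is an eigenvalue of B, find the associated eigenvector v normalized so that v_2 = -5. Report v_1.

B − 1I = [[5, 1], [-25, -5]].
Solving (B − 1I)v = 0 gives the eigenspace spanned by (1, -5).
With v_2 = -5, v = (1, -5), so v_1 = 1.

1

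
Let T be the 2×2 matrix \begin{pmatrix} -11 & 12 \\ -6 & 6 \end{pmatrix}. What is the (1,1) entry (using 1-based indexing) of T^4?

Characteristic polynomial: r^2 + 5r + 6 = (r + 2)(r + 3), so the eigenvalues are -3, -2.
r=-3: eigenvector (-3, -2).
r=-2: eigenvector (4, 3).
P = [[-3, 4], [-2, 3]], D = diag(-3, -2), P⁻¹ = [[-3, 4], [-2, 3]].
T⁴ = P·diag(81, 16)·P⁻¹ = [[601, -780], [390, -504]].
The requested entry is 601.

601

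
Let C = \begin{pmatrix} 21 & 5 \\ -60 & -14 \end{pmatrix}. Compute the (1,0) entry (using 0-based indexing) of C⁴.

-15540

Characteristic polynomial: r^2 - 7r + 6 = (r - 6)(r - 1), so the eigenvalues are 1, 6.
r=1: eigenvector (1, -4).
r=6: eigenvector (1, -3).
P = [[1, 1], [-4, -3]], D = diag(1, 6), P⁻¹ = [[-3, -1], [4, 1]].
C⁴ = P·diag(1, 1296)·P⁻¹ = [[5181, 1295], [-15540, -3884]].
The requested entry is -15540.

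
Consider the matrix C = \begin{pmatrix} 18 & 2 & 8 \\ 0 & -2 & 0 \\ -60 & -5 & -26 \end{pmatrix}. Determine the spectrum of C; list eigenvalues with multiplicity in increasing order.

-6, -2, -2

Characteristic polynomial: p(r) = r^3 + 10r^2 + 28r + 24 = (r + 2)^2(r + 6).
Roots (with multiplicity): -6, -2, -2.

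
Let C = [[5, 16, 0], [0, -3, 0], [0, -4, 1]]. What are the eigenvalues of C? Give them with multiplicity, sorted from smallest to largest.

Characteristic polynomial: p(λ) = λ^3 - 3λ^2 - 13λ + 15 = (λ - 5)(λ - 1)(λ + 3).
Roots (with multiplicity): -3, 1, 5.

-3, 1, 5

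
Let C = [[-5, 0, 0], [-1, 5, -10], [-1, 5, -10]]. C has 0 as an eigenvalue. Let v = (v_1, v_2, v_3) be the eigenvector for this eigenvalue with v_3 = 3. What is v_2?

6

C = [[-5, 0, 0], [-1, 5, -10], [-1, 5, -10]].
Solving (C)v = 0 gives the eigenspace spanned by (0, 6, 3).
With v_3 = 3, v = (0, 6, 3), so v_2 = 6.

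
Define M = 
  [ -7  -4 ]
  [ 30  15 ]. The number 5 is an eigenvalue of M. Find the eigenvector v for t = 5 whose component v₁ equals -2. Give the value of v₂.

M − 5I = [[-12, -4], [30, 10]].
Solving (M − 5I)v = 0 gives the eigenspace spanned by (-2, 6).
With v₁ = -2, v = (-2, 6), so v₂ = 6.

6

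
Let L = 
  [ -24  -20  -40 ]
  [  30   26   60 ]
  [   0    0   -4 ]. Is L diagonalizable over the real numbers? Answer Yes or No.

Characteristic polynomial: p(r) = r^3 + 2r^2 - 32r - 96 = (r - 6)(r + 4)^2.
r = -4 has algebraic multiplicity 2; rank(L + 4I) = 1, so geometric multiplicity = 2.
Every eigenvalue has geometric = algebraic multiplicity, so L is diagonalizable.

Yes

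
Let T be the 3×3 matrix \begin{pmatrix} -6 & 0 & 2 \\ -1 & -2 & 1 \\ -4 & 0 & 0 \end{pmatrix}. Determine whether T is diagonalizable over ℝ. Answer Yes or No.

Characteristic polynomial: p(s) = s^3 + 8s^2 + 20s + 16 = (s + 2)^2(s + 4).
s = -2 has algebraic multiplicity 2; rank(T + 2I) = 2, so geometric multiplicity = 1.
Geometric multiplicity < algebraic multiplicity, so T is not diagonalizable.

No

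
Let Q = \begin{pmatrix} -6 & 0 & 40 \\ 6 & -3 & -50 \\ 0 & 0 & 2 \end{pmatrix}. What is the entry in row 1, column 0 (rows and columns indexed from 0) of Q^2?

-54

Characteristic polynomial: t^3 + 7t^2 - 36 = (t - 2)(t + 3)(t + 6), so the eigenvalues are -6, -3, 2.
t=-6: eigenvector (1, -2, 0).
t=-3: eigenvector (0, 1, 0).
t=2: eigenvector (5, -4, 1).
P = [[1, 0, 5], [-2, 1, -4], [0, 0, 1]], D = diag(-6, -3, 2), P⁻¹ = [[1, 0, -5], [2, 1, -6], [0, 0, 1]].
Q² = P·diag(36, 9, 4)·P⁻¹ = [[36, 0, -160], [-54, 9, 290], [0, 0, 4]].
The requested entry is -54.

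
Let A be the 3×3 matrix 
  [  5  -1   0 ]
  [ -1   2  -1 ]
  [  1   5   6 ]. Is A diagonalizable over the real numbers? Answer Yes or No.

No

Characteristic polynomial: p(s) = s^3 - 13s^2 + 56s - 80 = (s - 5)(s - 4)^2.
s = 4 has algebraic multiplicity 2; rank(A − 4I) = 2, so geometric multiplicity = 1.
Geometric multiplicity < algebraic multiplicity, so A is not diagonalizable.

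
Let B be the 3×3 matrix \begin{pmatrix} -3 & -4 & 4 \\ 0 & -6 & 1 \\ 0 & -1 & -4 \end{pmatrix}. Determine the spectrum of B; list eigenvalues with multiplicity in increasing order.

-5, -5, -3

Characteristic polynomial: p(r) = r^3 + 13r^2 + 55r + 75 = (r + 3)(r + 5)^2.
Roots (with multiplicity): -5, -5, -3.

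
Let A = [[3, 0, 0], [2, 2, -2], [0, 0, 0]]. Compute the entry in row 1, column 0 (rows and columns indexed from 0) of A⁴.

130

Characteristic polynomial: r^3 - 5r^2 + 6r = r(r - 3)(r - 2), so the eigenvalues are 0, 2, 3.
r=3: eigenvector (1, 2, 0).
r=2: eigenvector (0, 1, 0).
r=0: eigenvector (0, 1, 1).
P = [[1, 0, 0], [2, 1, 1], [0, 0, 1]], D = diag(3, 2, 0), P⁻¹ = [[1, 0, 0], [-2, 1, -1], [0, 0, 1]].
A⁴ = P·diag(81, 16, 0)·P⁻¹ = [[81, 0, 0], [130, 16, -16], [0, 0, 0]].
The requested entry is 130.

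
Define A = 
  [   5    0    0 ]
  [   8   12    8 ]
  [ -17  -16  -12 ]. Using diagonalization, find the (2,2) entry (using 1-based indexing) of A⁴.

Characteristic polynomial: r^3 - 5r^2 - 16r + 80 = (r - 5)(r - 4)(r + 4), so the eigenvalues are -4, 4, 5.
r=5: eigenvector (1, 0, -1).
r=-4: eigenvector (0, -1, 2).
r=4: eigenvector (0, -1, 1).
P = [[1, 0, 0], [0, -1, -1], [-1, 2, 1]], D = diag(5, -4, 4), P⁻¹ = [[1, 0, 0], [1, 1, 1], [-1, -2, -1]].
A⁴ = P·diag(625, 256, 256)·P⁻¹ = [[625, 0, 0], [0, 256, 0], [-369, 0, 256]].
The requested entry is 256.

256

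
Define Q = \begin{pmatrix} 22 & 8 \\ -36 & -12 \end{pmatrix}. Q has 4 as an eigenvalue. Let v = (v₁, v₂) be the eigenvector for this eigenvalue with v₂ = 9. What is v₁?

-4

Q − 4I = [[18, 8], [-36, -16]].
Solving (Q − 4I)v = 0 gives the eigenspace spanned by (-4, 9).
With v₂ = 9, v = (-4, 9), so v₁ = -4.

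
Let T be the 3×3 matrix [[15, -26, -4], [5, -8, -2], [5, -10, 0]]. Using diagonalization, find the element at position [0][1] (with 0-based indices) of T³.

-734

Characteristic polynomial: r^3 - 7r^2 + 10r = r(r - 5)(r - 2), so the eigenvalues are 0, 2, 5.
r=5: eigenvector (3, 1, 1).
r=2: eigenvector (-2, -1, 0).
r=0: eigenvector (2, 1, 1).
P = [[3, -2, 2], [1, -1, 1], [1, 0, 1]], D = diag(5, 2, 0), P⁻¹ = [[1, -2, 0], [0, -1, 1], [-1, 2, 1]].
T³ = P·diag(125, 8, 0)·P⁻¹ = [[375, -734, -16], [125, -242, -8], [125, -250, 0]].
The requested entry is -734.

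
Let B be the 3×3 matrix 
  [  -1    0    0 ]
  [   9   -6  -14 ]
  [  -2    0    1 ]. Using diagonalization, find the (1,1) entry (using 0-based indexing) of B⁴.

Characteristic polynomial: t^3 + 6t^2 - t - 6 = (t - 1)(t + 1)(t + 6), so the eigenvalues are -6, -1, 1.
t=-6: eigenvector (0, 1, 0).
t=1: eigenvector (0, 2, -1).
t=-1: eigenvector (1, -1, 1).
P = [[0, 0, 1], [1, 2, -1], [0, -1, 1]], D = diag(-6, 1, -1), P⁻¹ = [[-1, 1, 2], [1, 0, -1], [1, 0, 0]].
B⁴ = P·diag(1296, 1, 1)·P⁻¹ = [[1, 0, 0], [-1295, 1296, 2590], [0, 0, 1]].
The requested entry is 1296.

1296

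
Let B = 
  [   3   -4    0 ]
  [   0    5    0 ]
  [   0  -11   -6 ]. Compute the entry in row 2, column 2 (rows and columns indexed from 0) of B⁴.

1296

Characteristic polynomial: s^3 - 2s^2 - 33s + 90 = (s - 5)(s - 3)(s + 6), so the eigenvalues are -6, 3, 5.
s=3: eigenvector (1, 0, 0).
s=5: eigenvector (-2, 1, -1).
s=-6: eigenvector (0, 0, 1).
P = [[1, -2, 0], [0, 1, 0], [0, -1, 1]], D = diag(3, 5, -6), P⁻¹ = [[1, 2, 0], [0, 1, 0], [0, 1, 1]].
B⁴ = P·diag(81, 625, 1296)·P⁻¹ = [[81, -1088, 0], [0, 625, 0], [0, 671, 1296]].
The requested entry is 1296.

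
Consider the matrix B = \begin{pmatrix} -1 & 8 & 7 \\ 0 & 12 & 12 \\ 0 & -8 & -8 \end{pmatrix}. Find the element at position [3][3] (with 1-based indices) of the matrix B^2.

Characteristic polynomial: s^3 - 3s^2 - 4s = s(s - 4)(s + 1), so the eigenvalues are -1, 0, 4.
s=4: eigenvector (2, 3, -2).
s=0: eigenvector (1, 1, -1).
s=-1: eigenvector (1, 0, 0).
P = [[2, 1, 1], [3, 1, 0], [-2, -1, 0]], D = diag(4, 0, -1), P⁻¹ = [[0, 1, 1], [0, -2, -3], [1, 0, 1]].
B² = P·diag(16, 0, 1)·P⁻¹ = [[1, 32, 33], [0, 48, 48], [0, -32, -32]].
The requested entry is -32.

-32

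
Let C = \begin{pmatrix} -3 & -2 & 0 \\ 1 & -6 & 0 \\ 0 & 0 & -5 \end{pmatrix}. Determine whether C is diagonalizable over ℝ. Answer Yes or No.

Yes

Characteristic polynomial: p(μ) = μ^3 + 14μ^2 + 65μ + 100 = (μ + 4)(μ + 5)^2.
μ = -5 has algebraic multiplicity 2; rank(C + 5I) = 1, so geometric multiplicity = 2.
Every eigenvalue has geometric = algebraic multiplicity, so C is diagonalizable.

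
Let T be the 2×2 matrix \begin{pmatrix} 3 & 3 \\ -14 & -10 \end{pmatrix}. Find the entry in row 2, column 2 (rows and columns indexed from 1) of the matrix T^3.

Characteristic polynomial: λ^2 + 7λ + 12 = (λ + 3)(λ + 4), so the eigenvalues are -4, -3.
λ=-3: eigenvector (1, -2).
λ=-4: eigenvector (-3, 7).
P = [[1, -3], [-2, 7]], D = diag(-3, -4), P⁻¹ = [[7, 3], [2, 1]].
T³ = P·diag(-27, -64)·P⁻¹ = [[195, 111], [-518, -286]].
The requested entry is -286.

-286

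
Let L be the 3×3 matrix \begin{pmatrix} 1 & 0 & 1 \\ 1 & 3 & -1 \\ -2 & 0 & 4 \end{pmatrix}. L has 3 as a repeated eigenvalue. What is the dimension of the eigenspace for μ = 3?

L − 3I = [[-2, 0, 1], [1, 0, -1], [-2, 0, 1]].
This matrix has rank 2, so its null space has dimension 3 − 2 = 1.

1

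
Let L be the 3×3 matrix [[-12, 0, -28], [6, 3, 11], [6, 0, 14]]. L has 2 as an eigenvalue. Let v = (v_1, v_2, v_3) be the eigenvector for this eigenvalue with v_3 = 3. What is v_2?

L − 2I = [[-14, 0, -28], [6, 1, 11], [6, 0, 12]].
Solving (L − 2I)v = 0 gives the eigenspace spanned by (-6, 3, 3).
With v_3 = 3, v = (-6, 3, 3), so v_2 = 3.

3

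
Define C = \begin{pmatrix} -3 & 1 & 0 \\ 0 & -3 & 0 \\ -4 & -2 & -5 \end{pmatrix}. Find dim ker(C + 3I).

C + 3I = [[0, 1, 0], [0, 0, 0], [-4, -2, -2]].
This matrix has rank 2, so its null space has dimension 3 − 2 = 1.

1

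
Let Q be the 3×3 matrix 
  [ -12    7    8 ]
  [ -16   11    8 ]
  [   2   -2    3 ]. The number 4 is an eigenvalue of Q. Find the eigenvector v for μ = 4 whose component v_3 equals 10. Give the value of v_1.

Q − 4I = [[-16, 7, 8], [-16, 7, 8], [2, -2, -1]].
Solving (Q − 4I)v = 0 gives the eigenspace spanned by (5, 0, 10).
With v_3 = 10, v = (5, 0, 10), so v_1 = 5.

5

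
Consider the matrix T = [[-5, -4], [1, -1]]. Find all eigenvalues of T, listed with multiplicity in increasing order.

-3, -3

Characteristic polynomial: p(λ) = λ^2 + 6λ + 9 = (λ + 3)^2.
Roots (with multiplicity): -3, -3.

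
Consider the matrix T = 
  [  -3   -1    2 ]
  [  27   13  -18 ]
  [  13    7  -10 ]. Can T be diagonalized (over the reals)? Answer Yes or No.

Characteristic polynomial: p(μ) = μ^3 - 12μ - 16 = (μ - 4)(μ + 2)^2.
μ = -2 has algebraic multiplicity 2; rank(T + 2I) = 2, so geometric multiplicity = 1.
Geometric multiplicity < algebraic multiplicity, so T is not diagonalizable.

No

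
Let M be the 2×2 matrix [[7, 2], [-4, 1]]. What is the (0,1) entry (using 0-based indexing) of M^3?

Characteristic polynomial: μ^2 - 8μ + 15 = (μ - 5)(μ - 3), so the eigenvalues are 3, 5.
μ=5: eigenvector (1, -1).
μ=3: eigenvector (1, -2).
P = [[1, 1], [-1, -2]], D = diag(5, 3), P⁻¹ = [[2, 1], [-1, -1]].
M³ = P·diag(125, 27)·P⁻¹ = [[223, 98], [-196, -71]].
The requested entry is 98.

98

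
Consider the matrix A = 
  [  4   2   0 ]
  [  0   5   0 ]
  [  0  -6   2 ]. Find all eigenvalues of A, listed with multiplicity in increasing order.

Characteristic polynomial: p(r) = r^3 - 11r^2 + 38r - 40 = (r - 5)(r - 4)(r - 2).
Roots (with multiplicity): 2, 4, 5.

2, 4, 5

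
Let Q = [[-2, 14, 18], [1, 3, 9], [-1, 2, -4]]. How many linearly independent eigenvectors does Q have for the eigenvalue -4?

Q + 4I = [[2, 14, 18], [1, 7, 9], [-1, 2, 0]].
This matrix has rank 2, so its null space has dimension 3 − 2 = 1.

1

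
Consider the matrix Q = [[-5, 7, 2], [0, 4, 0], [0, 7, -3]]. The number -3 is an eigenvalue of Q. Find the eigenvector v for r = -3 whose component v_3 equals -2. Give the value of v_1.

-2

Q + 3I = [[-2, 7, 2], [0, 7, 0], [0, 7, 0]].
Solving (Q + 3I)v = 0 gives the eigenspace spanned by (-2, 0, -2).
With v_3 = -2, v = (-2, 0, -2), so v_1 = -2.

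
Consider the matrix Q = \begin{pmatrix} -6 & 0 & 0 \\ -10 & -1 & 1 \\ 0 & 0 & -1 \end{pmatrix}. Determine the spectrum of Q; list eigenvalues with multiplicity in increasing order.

Characteristic polynomial: p(μ) = μ^3 + 8μ^2 + 13μ + 6 = (μ + 1)^2(μ + 6).
Roots (with multiplicity): -6, -1, -1.

-6, -1, -1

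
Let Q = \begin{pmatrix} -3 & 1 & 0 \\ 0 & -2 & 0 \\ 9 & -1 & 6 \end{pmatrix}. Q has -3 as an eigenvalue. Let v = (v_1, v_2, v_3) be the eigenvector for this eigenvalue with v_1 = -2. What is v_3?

Q + 3I = [[0, 1, 0], [0, 1, 0], [9, -1, 9]].
Solving (Q + 3I)v = 0 gives the eigenspace spanned by (-2, 0, 2).
With v_1 = -2, v = (-2, 0, 2), so v_3 = 2.

2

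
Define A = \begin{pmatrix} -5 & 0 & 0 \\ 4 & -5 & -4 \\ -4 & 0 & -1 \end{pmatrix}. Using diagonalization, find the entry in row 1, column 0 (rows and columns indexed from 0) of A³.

124

Characteristic polynomial: μ^3 + 11μ^2 + 35μ + 25 = (μ + 1)(μ + 5)^2, so the eigenvalues are -5, -5, -1.
μ=-5: eigenvector (1, 0, 1).
μ=-5: eigenvector (-2, 1, -2).
μ=-1: eigenvector (0, -1, 1).
P = [[1, -2, 0], [0, 1, -1], [1, -2, 1]], D = diag(-5, -5, -1), P⁻¹ = [[-1, 2, 2], [-1, 1, 1], [-1, 0, 1]].
A³ = P·diag(-125, -125, -1)·P⁻¹ = [[-125, 0, 0], [124, -125, -124], [-124, 0, -1]].
The requested entry is 124.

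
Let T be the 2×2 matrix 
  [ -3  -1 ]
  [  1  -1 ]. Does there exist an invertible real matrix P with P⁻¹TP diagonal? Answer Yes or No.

Characteristic polynomial: p(μ) = μ^2 + 4μ + 4 = (μ + 2)^2.
μ = -2 has algebraic multiplicity 2; rank(T + 2I) = 1, so geometric multiplicity = 1.
Geometric multiplicity < algebraic multiplicity, so T is not diagonalizable.

No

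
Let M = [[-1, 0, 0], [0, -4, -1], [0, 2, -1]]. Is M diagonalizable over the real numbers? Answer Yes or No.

Characteristic polynomial: p(r) = r^3 + 6r^2 + 11r + 6 = (r + 1)(r + 2)(r + 3).
All 3 eigenvalues are distinct, so M is diagonalizable.

Yes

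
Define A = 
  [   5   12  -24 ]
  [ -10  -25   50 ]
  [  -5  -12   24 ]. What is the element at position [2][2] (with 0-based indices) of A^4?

2496

Characteristic polynomial: t^3 - 4t^2 - 5t = t(t - 5)(t + 1), so the eigenvalues are -1, 0, 5.
t=5: eigenvector (1, -2, -1).
t=-1: eigenvector (-2, 5, 2).
t=0: eigenvector (0, 2, 1).
P = [[1, -2, 0], [-2, 5, 2], [-1, 2, 1]], D = diag(5, -1, 0), P⁻¹ = [[1, 2, -4], [0, 1, -2], [1, 0, 1]].
A⁴ = P·diag(625, 1, 0)·P⁻¹ = [[625, 1248, -2496], [-1250, -2495, 4990], [-625, -1248, 2496]].
The requested entry is 2496.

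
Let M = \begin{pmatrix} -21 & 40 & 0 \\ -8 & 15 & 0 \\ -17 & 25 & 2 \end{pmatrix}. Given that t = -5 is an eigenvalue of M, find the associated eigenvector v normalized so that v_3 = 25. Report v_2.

10

M + 5I = [[-16, 40, 0], [-8, 20, 0], [-17, 25, 7]].
Solving (M + 5I)v = 0 gives the eigenspace spanned by (25, 10, 25).
With v_3 = 25, v = (25, 10, 25), so v_2 = 10.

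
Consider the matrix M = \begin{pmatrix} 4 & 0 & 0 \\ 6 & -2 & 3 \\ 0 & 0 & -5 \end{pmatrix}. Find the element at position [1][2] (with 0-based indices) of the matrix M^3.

Characteristic polynomial: μ^3 + 3μ^2 - 18μ - 40 = (μ - 4)(μ + 2)(μ + 5), so the eigenvalues are -5, -2, 4.
μ=4: eigenvector (1, 1, 0).
μ=-2: eigenvector (0, 1, 0).
μ=-5: eigenvector (0, -1, 1).
P = [[1, 0, 0], [1, 1, -1], [0, 0, 1]], D = diag(4, -2, -5), P⁻¹ = [[1, 0, 0], [-1, 1, 1], [0, 0, 1]].
M³ = P·diag(64, -8, -125)·P⁻¹ = [[64, 0, 0], [72, -8, 117], [0, 0, -125]].
The requested entry is 117.

117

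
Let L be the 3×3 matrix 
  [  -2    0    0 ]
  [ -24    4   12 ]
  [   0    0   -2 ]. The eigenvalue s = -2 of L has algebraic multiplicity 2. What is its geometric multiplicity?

2

L + 2I = [[0, 0, 0], [-24, 6, 12], [0, 0, 0]].
This matrix has rank 1, so its null space has dimension 3 − 1 = 2.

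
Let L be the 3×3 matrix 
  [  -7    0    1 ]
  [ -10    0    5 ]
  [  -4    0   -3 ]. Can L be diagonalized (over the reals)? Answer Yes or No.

Characteristic polynomial: p(s) = s^3 + 10s^2 + 25s = s(s + 5)^2.
s = -5 has algebraic multiplicity 2; rank(L + 5I) = 2, so geometric multiplicity = 1.
Geometric multiplicity < algebraic multiplicity, so L is not diagonalizable.

No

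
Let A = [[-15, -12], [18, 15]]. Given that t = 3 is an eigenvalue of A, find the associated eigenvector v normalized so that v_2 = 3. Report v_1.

-2

A − 3I = [[-18, -12], [18, 12]].
Solving (A − 3I)v = 0 gives the eigenspace spanned by (-2, 3).
With v_2 = 3, v = (-2, 3), so v_1 = -2.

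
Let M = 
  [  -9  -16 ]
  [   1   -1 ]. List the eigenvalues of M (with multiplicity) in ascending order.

Characteristic polynomial: p(t) = t^2 + 10t + 25 = (t + 5)^2.
Roots (with multiplicity): -5, -5.

-5, -5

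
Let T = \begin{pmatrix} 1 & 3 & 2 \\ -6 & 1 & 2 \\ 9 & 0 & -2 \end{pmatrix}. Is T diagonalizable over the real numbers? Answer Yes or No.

No

Characteristic polynomial: p(s) = s^3 - 3s + 2 = (s - 1)^2(s + 2).
s = 1 has algebraic multiplicity 2; rank(T − 1I) = 2, so geometric multiplicity = 1.
Geometric multiplicity < algebraic multiplicity, so T is not diagonalizable.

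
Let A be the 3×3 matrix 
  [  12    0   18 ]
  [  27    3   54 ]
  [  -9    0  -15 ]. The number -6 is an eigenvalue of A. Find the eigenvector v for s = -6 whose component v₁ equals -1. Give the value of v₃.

1

A + 6I = [[18, 0, 18], [27, 9, 54], [-9, 0, -9]].
Solving (A + 6I)v = 0 gives the eigenspace spanned by (-1, -3, 1).
With v₁ = -1, v = (-1, -3, 1), so v₃ = 1.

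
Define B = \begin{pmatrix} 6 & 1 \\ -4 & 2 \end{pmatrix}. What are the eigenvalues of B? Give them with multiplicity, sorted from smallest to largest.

4, 4

Characteristic polynomial: p(r) = r^2 - 8r + 16 = (r - 4)^2.
Roots (with multiplicity): 4, 4.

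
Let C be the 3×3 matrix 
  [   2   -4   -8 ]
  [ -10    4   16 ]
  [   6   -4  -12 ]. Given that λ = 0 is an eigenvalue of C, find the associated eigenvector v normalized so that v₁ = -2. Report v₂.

C = [[2, -4, -8], [-10, 4, 16], [6, -4, -12]].
Solving (C)v = 0 gives the eigenspace spanned by (-2, 3, -2).
With v₁ = -2, v = (-2, 3, -2), so v₂ = 3.

3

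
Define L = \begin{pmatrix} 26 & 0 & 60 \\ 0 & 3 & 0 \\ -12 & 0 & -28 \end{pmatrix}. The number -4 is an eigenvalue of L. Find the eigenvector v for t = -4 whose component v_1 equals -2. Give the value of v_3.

L + 4I = [[30, 0, 60], [0, 7, 0], [-12, 0, -24]].
Solving (L + 4I)v = 0 gives the eigenspace spanned by (-2, 0, 1).
With v_1 = -2, v = (-2, 0, 1), so v_3 = 1.

1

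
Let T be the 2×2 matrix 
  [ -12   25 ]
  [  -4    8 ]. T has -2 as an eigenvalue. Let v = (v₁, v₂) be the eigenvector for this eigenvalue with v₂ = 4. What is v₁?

T + 2I = [[-10, 25], [-4, 10]].
Solving (T + 2I)v = 0 gives the eigenspace spanned by (10, 4).
With v₂ = 4, v = (10, 4), so v₁ = 10.

10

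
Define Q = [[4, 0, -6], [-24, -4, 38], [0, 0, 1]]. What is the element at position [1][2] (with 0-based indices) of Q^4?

510

Characteristic polynomial: μ^3 - μ^2 - 16μ + 16 = (μ - 4)(μ - 1)(μ + 4), so the eigenvalues are -4, 1, 4.
μ=1: eigenvector (2, -2, 1).
μ=4: eigenvector (-1, 3, 0).
μ=-4: eigenvector (0, 1, 0).
P = [[2, -1, 0], [-2, 3, 1], [1, 0, 0]], D = diag(1, 4, -4), P⁻¹ = [[0, 0, 1], [-1, 0, 2], [3, 1, -4]].
Q⁴ = P·diag(1, 256, 256)·P⁻¹ = [[256, 0, -510], [0, 256, 510], [0, 0, 1]].
The requested entry is 510.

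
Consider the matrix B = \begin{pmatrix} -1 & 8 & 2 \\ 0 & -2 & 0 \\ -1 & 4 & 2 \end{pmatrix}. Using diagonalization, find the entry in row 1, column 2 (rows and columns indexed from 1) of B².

Characteristic polynomial: μ^3 + μ^2 - 2μ = μ(μ - 1)(μ + 2), so the eigenvalues are -2, 0, 1.
μ=1: eigenvector (-1, 0, -1).
μ=0: eigenvector (2, 0, 1).
μ=-2: eigenvector (-4, 1, -2).
P = [[-1, 2, -4], [0, 0, 1], [-1, 1, -2]], D = diag(1, 0, -2), P⁻¹ = [[1, 0, -2], [1, 2, -1], [0, 1, 0]].
B² = P·diag(1, 0, 4)·P⁻¹ = [[-1, -16, 2], [0, 4, 0], [-1, -8, 2]].
The requested entry is -16.

-16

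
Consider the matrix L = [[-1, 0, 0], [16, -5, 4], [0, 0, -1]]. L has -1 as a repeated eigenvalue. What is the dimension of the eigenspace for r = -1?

2

L + 1I = [[0, 0, 0], [16, -4, 4], [0, 0, 0]].
This matrix has rank 1, so its null space has dimension 3 − 1 = 2.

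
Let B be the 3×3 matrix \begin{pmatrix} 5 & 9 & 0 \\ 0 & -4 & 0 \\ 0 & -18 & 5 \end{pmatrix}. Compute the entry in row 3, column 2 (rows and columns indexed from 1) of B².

Characteristic polynomial: μ^3 - 6μ^2 - 15μ + 100 = (μ - 5)^2(μ + 4), so the eigenvalues are -4, 5, 5.
μ=5: eigenvector (1, 0, -1).
μ=-4: eigenvector (-1, 1, 2).
μ=5: eigenvector (0, 0, 1).
P = [[1, -1, 0], [0, 1, 0], [-1, 2, 1]], D = diag(5, -4, 5), P⁻¹ = [[1, 1, 0], [0, 1, 0], [1, -1, 1]].
B² = P·diag(25, 16, 25)·P⁻¹ = [[25, 9, 0], [0, 16, 0], [0, -18, 25]].
The requested entry is -18.

-18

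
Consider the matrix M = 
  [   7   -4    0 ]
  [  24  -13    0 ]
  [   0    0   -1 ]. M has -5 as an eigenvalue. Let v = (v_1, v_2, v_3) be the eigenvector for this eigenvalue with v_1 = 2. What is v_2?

M + 5I = [[12, -4, 0], [24, -8, 0], [0, 0, 4]].
Solving (M + 5I)v = 0 gives the eigenspace spanned by (2, 6, 0).
With v_1 = 2, v = (2, 6, 0), so v_2 = 6.

6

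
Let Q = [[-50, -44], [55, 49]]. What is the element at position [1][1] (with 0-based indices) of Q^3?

Characteristic polynomial: μ^2 + μ - 30 = (μ - 5)(μ + 6), so the eigenvalues are -6, 5.
μ=-6: eigenvector (1, -1).
μ=5: eigenvector (-4, 5).
P = [[1, -4], [-1, 5]], D = diag(-6, 5), P⁻¹ = [[5, 4], [1, 1]].
Q³ = P·diag(-216, 125)·P⁻¹ = [[-1580, -1364], [1705, 1489]].
The requested entry is 1489.

1489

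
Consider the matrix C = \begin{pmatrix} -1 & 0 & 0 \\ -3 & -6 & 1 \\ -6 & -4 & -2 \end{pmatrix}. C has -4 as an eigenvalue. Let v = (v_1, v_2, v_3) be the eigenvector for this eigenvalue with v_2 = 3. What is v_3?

C + 4I = [[3, 0, 0], [-3, -2, 1], [-6, -4, 2]].
Solving (C + 4I)v = 0 gives the eigenspace spanned by (0, 3, 6).
With v_2 = 3, v = (0, 3, 6), so v_3 = 6.

6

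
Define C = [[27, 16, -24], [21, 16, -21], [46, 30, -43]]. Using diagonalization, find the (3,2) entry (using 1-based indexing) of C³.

Characteristic polynomial: μ^3 - 19μ + 30 = (μ - 3)(μ - 2)(μ + 5), so the eigenvalues are -5, 2, 3.
μ=2: eigenvector (0, 3, 2).
μ=3: eigenvector (1, 0, 1).
μ=-5: eigenvector (1, 1, 2).
P = [[0, 1, 1], [3, 0, 1], [2, 1, 2]], D = diag(2, 3, -5), P⁻¹ = [[1, 1, -1], [4, 2, -3], [-3, -2, 3]].
C³ = P·diag(8, 27, -125)·P⁻¹ = [[483, 304, -456], [399, 274, -399], [874, 570, -847]].
The requested entry is 570.

570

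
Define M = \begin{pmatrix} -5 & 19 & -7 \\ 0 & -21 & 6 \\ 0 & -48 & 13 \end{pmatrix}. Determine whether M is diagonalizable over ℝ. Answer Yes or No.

No

Characteristic polynomial: p(μ) = μ^3 + 13μ^2 + 55μ + 75 = (μ + 3)(μ + 5)^2.
μ = -5 has algebraic multiplicity 2; rank(M + 5I) = 2, so geometric multiplicity = 1.
Geometric multiplicity < algebraic multiplicity, so M is not diagonalizable.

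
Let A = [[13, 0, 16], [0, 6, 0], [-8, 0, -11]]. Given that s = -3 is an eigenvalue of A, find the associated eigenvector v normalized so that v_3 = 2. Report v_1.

-2

A + 3I = [[16, 0, 16], [0, 9, 0], [-8, 0, -8]].
Solving (A + 3I)v = 0 gives the eigenspace spanned by (-2, 0, 2).
With v_3 = 2, v = (-2, 0, 2), so v_1 = -2.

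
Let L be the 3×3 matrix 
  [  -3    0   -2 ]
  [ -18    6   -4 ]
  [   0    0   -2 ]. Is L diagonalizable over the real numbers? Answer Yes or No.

Characteristic polynomial: p(r) = r^3 - r^2 - 24r - 36 = (r - 6)(r + 2)(r + 3).
All 3 eigenvalues are distinct, so L is diagonalizable.

Yes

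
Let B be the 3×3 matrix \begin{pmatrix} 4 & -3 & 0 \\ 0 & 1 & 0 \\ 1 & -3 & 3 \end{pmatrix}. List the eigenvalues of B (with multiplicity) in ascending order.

Characteristic polynomial: p(μ) = μ^3 - 8μ^2 + 19μ - 12 = (μ - 4)(μ - 3)(μ - 1).
Roots (with multiplicity): 1, 3, 4.

1, 3, 4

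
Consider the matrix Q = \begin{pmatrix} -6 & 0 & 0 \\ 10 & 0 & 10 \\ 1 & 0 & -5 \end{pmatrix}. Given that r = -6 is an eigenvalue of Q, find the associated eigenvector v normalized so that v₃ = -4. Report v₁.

Q + 6I = [[0, 0, 0], [10, 6, 10], [1, 0, 1]].
Solving (Q + 6I)v = 0 gives the eigenspace spanned by (4, 0, -4).
With v₃ = -4, v = (4, 0, -4), so v₁ = 4.

4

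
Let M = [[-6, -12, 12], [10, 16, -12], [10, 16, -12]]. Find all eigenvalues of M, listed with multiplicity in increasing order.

Characteristic polynomial: p(λ) = λ^3 + 2λ^2 - 24λ = λ(λ - 4)(λ + 6).
Roots (with multiplicity): -6, 0, 4.

-6, 0, 4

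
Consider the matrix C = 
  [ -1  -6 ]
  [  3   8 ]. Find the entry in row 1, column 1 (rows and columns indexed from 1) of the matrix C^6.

Characteristic polynomial: r^2 - 7r + 10 = (r - 5)(r - 2), so the eigenvalues are 2, 5.
r=2: eigenvector (-2, 1).
r=5: eigenvector (-1, 1).
P = [[-2, -1], [1, 1]], D = diag(2, 5), P⁻¹ = [[-1, -1], [1, 2]].
C⁶ = P·diag(64, 15625)·P⁻¹ = [[-15497, -31122], [15561, 31186]].
The requested entry is -15497.

-15497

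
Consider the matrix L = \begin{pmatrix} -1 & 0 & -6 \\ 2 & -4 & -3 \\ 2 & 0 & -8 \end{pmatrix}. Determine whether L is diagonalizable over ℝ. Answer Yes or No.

Characteristic polynomial: p(r) = r^3 + 13r^2 + 56r + 80 = (r + 4)^2(r + 5).
r = -4 has algebraic multiplicity 2; rank(L + 4I) = 2, so geometric multiplicity = 1.
Geometric multiplicity < algebraic multiplicity, so L is not diagonalizable.

No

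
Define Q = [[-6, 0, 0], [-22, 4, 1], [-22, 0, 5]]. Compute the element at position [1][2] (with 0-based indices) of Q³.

Characteristic polynomial: t^3 - 3t^2 - 34t + 120 = (t - 5)(t - 4)(t + 6), so the eigenvalues are -6, 4, 5.
t=-6: eigenvector (1, 2, 2).
t=4: eigenvector (0, 1, 0).
t=5: eigenvector (0, 1, 1).
P = [[1, 0, 0], [2, 1, 1], [2, 0, 1]], D = diag(-6, 4, 5), P⁻¹ = [[1, 0, 0], [0, 1, -1], [-2, 0, 1]].
Q³ = P·diag(-216, 64, 125)·P⁻¹ = [[-216, 0, 0], [-682, 64, 61], [-682, 0, 125]].
The requested entry is 61.

61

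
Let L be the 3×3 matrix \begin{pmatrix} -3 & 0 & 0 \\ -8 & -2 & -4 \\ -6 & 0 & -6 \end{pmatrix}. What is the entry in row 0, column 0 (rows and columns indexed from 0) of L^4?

Characteristic polynomial: λ^3 + 11λ^2 + 36λ + 36 = (λ + 2)(λ + 3)(λ + 6), so the eigenvalues are -6, -3, -2.
λ=-3: eigenvector (1, 0, -2).
λ=-2: eigenvector (0, 1, 0).
λ=-6: eigenvector (0, 1, 1).
P = [[1, 0, 0], [0, 1, 1], [-2, 0, 1]], D = diag(-3, -2, -6), P⁻¹ = [[1, 0, 0], [-2, 1, -1], [2, 0, 1]].
L⁴ = P·diag(81, 16, 1296)·P⁻¹ = [[81, 0, 0], [2560, 16, 1280], [2430, 0, 1296]].
The requested entry is 81.

81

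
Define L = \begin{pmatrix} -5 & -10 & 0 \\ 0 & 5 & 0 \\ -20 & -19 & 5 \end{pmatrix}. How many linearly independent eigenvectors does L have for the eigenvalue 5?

L − 5I = [[-10, -10, 0], [0, 0, 0], [-20, -19, 0]].
This matrix has rank 2, so its null space has dimension 3 − 2 = 1.

1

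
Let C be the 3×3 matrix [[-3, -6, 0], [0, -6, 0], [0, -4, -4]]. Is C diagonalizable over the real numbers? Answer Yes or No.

Yes

Characteristic polynomial: p(r) = r^3 + 13r^2 + 54r + 72 = (r + 3)(r + 4)(r + 6).
All 3 eigenvalues are distinct, so C is diagonalizable.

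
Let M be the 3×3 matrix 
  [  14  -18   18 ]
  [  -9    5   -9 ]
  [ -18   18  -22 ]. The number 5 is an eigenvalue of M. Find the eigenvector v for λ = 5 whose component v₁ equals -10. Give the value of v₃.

10

M − 5I = [[9, -18, 18], [-9, 0, -9], [-18, 18, -27]].
Solving (M − 5I)v = 0 gives the eigenspace spanned by (-10, 5, 10).
With v₁ = -10, v = (-10, 5, 10), so v₃ = 10.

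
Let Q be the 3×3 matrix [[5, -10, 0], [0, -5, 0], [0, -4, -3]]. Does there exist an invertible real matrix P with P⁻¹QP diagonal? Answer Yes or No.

Characteristic polynomial: p(λ) = λ^3 + 3λ^2 - 25λ - 75 = (λ - 5)(λ + 3)(λ + 5).
All 3 eigenvalues are distinct, so Q is diagonalizable.

Yes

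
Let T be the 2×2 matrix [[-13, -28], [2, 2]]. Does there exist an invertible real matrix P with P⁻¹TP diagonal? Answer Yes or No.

Yes

Characteristic polynomial: p(r) = r^2 + 11r + 30 = (r + 5)(r + 6).
All 2 eigenvalues are distinct, so T is diagonalizable.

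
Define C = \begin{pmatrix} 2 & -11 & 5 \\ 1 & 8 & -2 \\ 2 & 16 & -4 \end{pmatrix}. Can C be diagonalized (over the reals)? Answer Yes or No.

No

Characteristic polynomial: p(s) = s^3 - 6s^2 + 9s = s(s - 3)^2.
s = 3 has algebraic multiplicity 2; rank(C − 3I) = 2, so geometric multiplicity = 1.
Geometric multiplicity < algebraic multiplicity, so C is not diagonalizable.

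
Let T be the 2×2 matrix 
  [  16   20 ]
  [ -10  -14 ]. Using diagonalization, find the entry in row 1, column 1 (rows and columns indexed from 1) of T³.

496

Characteristic polynomial: s^2 - 2s - 24 = (s - 6)(s + 4), so the eigenvalues are -4, 6.
s=6: eigenvector (-2, 1).
s=-4: eigenvector (-1, 1).
P = [[-2, -1], [1, 1]], D = diag(6, -4), P⁻¹ = [[-1, -1], [1, 2]].
T³ = P·diag(216, -64)·P⁻¹ = [[496, 560], [-280, -344]].
The requested entry is 496.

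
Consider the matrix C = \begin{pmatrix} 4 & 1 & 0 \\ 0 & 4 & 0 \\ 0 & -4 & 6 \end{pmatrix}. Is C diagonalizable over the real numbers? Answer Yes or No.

Characteristic polynomial: p(λ) = λ^3 - 14λ^2 + 64λ - 96 = (λ - 6)(λ - 4)^2.
λ = 4 has algebraic multiplicity 2; rank(C − 4I) = 2, so geometric multiplicity = 1.
Geometric multiplicity < algebraic multiplicity, so C is not diagonalizable.

No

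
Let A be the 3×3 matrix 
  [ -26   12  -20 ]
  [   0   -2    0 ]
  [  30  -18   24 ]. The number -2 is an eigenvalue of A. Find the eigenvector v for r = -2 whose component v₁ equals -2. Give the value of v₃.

A + 2I = [[-24, 12, -20], [0, 0, 0], [30, -18, 26]].
Solving (A + 2I)v = 0 gives the eigenspace spanned by (-2, 1, 3).
With v₁ = -2, v = (-2, 1, 3), so v₃ = 3.

3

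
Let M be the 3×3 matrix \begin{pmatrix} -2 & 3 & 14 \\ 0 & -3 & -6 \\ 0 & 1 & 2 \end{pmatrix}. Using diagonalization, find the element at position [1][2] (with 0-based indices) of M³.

Characteristic polynomial: λ^3 + 3λ^2 + 2λ = λ(λ + 1)(λ + 2), so the eigenvalues are -2, -1, 0.
λ=-2: eigenvector (1, 0, 0).
λ=-1: eigenvector (-5, 3, -1).
λ=0: eigenvector (4, -2, 1).
P = [[1, -5, 4], [0, 3, -2], [0, -1, 1]], D = diag(-2, -1, 0), P⁻¹ = [[1, 1, -2], [0, 1, 2], [0, 1, 3]].
M³ = P·diag(-8, -1, 0)·P⁻¹ = [[-8, -3, 26], [0, -3, -6], [0, 1, 2]].
The requested entry is -6.

-6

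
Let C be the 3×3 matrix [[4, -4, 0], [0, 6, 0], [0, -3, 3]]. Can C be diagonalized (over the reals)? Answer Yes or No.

Characteristic polynomial: p(s) = s^3 - 13s^2 + 54s - 72 = (s - 6)(s - 4)(s - 3).
All 3 eigenvalues are distinct, so C is diagonalizable.

Yes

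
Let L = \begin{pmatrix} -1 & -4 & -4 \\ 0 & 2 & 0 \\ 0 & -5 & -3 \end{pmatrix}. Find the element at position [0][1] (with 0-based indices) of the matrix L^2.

Characteristic polynomial: s^3 + 2s^2 - 5s - 6 = (s - 2)(s + 1)(s + 3), so the eigenvalues are -3, -1, 2.
s=-1: eigenvector (1, 0, 0).
s=-3: eigenvector (2, 0, 1).
s=2: eigenvector (0, -1, 1).
P = [[1, 2, 0], [0, 0, -1], [0, 1, 1]], D = diag(-1, -3, 2), P⁻¹ = [[1, -2, -2], [0, 1, 1], [0, -1, 0]].
L² = P·diag(1, 9, 4)·P⁻¹ = [[1, 16, 16], [0, 4, 0], [0, 5, 9]].
The requested entry is 16.

16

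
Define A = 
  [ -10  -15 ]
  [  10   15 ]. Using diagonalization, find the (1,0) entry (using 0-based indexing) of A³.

Characteristic polynomial: r^2 - 5r = r(r - 5), so the eigenvalues are 0, 5.
r=5: eigenvector (-1, 1).
r=0: eigenvector (3, -2).
P = [[-1, 3], [1, -2]], D = diag(5, 0), P⁻¹ = [[2, 3], [1, 1]].
A³ = P·diag(125, 0)·P⁻¹ = [[-250, -375], [250, 375]].
The requested entry is 250.

250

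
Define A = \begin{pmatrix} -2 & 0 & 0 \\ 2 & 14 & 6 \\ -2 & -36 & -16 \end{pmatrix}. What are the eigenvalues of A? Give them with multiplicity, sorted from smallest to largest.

Characteristic polynomial: p(s) = s^3 + 4s^2 - 4s - 16 = (s - 2)(s + 2)(s + 4).
Roots (with multiplicity): -4, -2, 2.

-4, -2, 2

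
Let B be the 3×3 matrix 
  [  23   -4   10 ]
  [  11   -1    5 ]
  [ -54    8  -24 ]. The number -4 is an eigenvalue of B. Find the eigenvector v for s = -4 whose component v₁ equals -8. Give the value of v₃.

B + 4I = [[27, -4, 10], [11, 3, 5], [-54, 8, -20]].
Solving (B + 4I)v = 0 gives the eigenspace spanned by (-8, -4, 20).
With v₁ = -8, v = (-8, -4, 20), so v₃ = 20.

20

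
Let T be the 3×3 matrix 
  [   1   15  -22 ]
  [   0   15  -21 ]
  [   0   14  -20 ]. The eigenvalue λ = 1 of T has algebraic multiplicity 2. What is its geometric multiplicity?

1

T − 1I = [[0, 15, -22], [0, 14, -21], [0, 14, -21]].
This matrix has rank 2, so its null space has dimension 3 − 2 = 1.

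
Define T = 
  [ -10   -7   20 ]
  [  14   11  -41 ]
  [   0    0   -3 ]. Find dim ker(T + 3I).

T + 3I = [[-7, -7, 20], [14, 14, -41], [0, 0, 0]].
This matrix has rank 2, so its null space has dimension 3 − 2 = 1.

1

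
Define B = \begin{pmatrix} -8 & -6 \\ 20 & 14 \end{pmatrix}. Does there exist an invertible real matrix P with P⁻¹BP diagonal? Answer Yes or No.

Characteristic polynomial: p(t) = t^2 - 6t + 8 = (t - 4)(t - 2).
All 2 eigenvalues are distinct, so B is diagonalizable.

Yes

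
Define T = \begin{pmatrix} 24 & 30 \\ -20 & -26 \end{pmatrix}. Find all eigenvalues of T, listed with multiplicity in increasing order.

-6, 4

Characteristic polynomial: p(s) = s^2 + 2s - 24 = (s - 4)(s + 6).
Roots (with multiplicity): -6, 4.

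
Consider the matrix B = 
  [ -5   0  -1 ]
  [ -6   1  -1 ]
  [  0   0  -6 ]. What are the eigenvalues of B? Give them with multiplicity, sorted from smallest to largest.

Characteristic polynomial: p(t) = t^3 + 10t^2 + 19t - 30 = (t - 1)(t + 5)(t + 6).
Roots (with multiplicity): -6, -5, 1.

-6, -5, 1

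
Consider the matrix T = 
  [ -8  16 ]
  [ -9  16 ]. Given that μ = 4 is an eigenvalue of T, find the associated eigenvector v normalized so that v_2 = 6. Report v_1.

T − 4I = [[-12, 16], [-9, 12]].
Solving (T − 4I)v = 0 gives the eigenspace spanned by (8, 6).
With v_2 = 6, v = (8, 6), so v_1 = 8.

8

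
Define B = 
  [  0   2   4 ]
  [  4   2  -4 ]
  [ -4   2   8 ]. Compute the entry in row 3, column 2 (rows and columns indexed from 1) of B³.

56

Characteristic polynomial: r^3 - 10r^2 + 32r - 32 = (r - 4)^2(r - 2), so the eigenvalues are 2, 4, 4.
r=4: eigenvector (1, 2, 0).
r=2: eigenvector (-1, 1, -1).
r=4: eigenvector (1, 0, 1).
P = [[1, -1, 1], [2, 1, 0], [0, -1, 1]], D = diag(4, 2, 4), P⁻¹ = [[1, 0, -1], [-2, 1, 2], [-2, 1, 3]].
B³ = P·diag(64, 8, 64)·P⁻¹ = [[-48, 56, 112], [112, 8, -112], [-112, 56, 176]].
The requested entry is 56.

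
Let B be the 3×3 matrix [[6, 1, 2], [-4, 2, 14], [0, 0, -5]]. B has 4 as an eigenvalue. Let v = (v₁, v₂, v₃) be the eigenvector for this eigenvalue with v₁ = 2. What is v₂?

-4

B − 4I = [[2, 1, 2], [-4, -2, 14], [0, 0, -9]].
Solving (B − 4I)v = 0 gives the eigenspace spanned by (2, -4, 0).
With v₁ = 2, v = (2, -4, 0), so v₂ = -4.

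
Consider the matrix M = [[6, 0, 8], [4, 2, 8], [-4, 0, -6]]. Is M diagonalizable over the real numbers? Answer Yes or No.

Yes

Characteristic polynomial: p(μ) = μ^3 - 2μ^2 - 4μ + 8 = (μ - 2)^2(μ + 2).
μ = 2 has algebraic multiplicity 2; rank(M − 2I) = 1, so geometric multiplicity = 2.
Every eigenvalue has geometric = algebraic multiplicity, so M is diagonalizable.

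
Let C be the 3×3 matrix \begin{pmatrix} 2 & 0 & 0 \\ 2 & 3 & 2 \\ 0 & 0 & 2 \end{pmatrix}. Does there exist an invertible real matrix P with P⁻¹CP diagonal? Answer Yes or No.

Characteristic polynomial: p(s) = s^3 - 7s^2 + 16s - 12 = (s - 3)(s - 2)^2.
s = 2 has algebraic multiplicity 2; rank(C − 2I) = 1, so geometric multiplicity = 2.
Every eigenvalue has geometric = algebraic multiplicity, so C is diagonalizable.

Yes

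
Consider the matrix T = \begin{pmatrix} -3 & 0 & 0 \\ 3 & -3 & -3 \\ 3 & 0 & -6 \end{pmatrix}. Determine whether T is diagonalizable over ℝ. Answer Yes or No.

Characteristic polynomial: p(s) = s^3 + 12s^2 + 45s + 54 = (s + 3)^2(s + 6).
s = -3 has algebraic multiplicity 2; rank(T + 3I) = 1, so geometric multiplicity = 2.
Every eigenvalue has geometric = algebraic multiplicity, so T is diagonalizable.

Yes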